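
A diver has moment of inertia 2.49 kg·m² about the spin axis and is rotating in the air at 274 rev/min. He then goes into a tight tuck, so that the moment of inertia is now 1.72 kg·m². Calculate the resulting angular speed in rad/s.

No external torque acts about the spin axis, so angular momentum is conserved.
ω₂ = I₁ω₁ / I₂ = (2.490)(274 rpm) / (1.720) = 396.7 rpm = 41.54 rad/s.

ω₂ ≈ 41.5 rad/s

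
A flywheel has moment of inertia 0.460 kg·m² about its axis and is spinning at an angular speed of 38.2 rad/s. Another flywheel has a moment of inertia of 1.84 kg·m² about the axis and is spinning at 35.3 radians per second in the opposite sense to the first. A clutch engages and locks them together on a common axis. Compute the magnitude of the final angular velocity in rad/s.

|ω_f| ≈ 20.6 rad/s

The coupling torques are internal; angular momentum about the shared axis is conserved.
Taking A's sense as positive: L = (0.4600)(38.2) − (1.840)(35.3) = -47.38 kg·m²·rad/s.
Combined I = 0.4600 + 1.840 = 2.300 kg·m².
ω_f = L / I = -47.38 / 2.300 = -20.60 rad/s.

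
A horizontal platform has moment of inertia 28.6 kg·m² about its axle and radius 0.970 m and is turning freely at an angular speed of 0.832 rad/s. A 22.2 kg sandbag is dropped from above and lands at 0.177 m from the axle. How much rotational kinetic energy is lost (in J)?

energy lost ≈ 0.235 J

The added mass arrives with no angular momentum about the axle, and any external torque about the axle is negligible, so the system's angular momentum is conserved.
Added inertia Σmr² = (22.2)(0.177)² = 0.6955 kg·m²; I_f = 28.60 + 0.6955 = 29.30 kg·m².
ω_f = I_p ω_i / I_f = (28.60)(0.832) / 29.30 = 0.8122 rad/s.
KE_i = ½(28.60)(0.8320 rad/s)² = 9.899 J; KE_f = ½(29.30)(0.8122)² = 9.664 J.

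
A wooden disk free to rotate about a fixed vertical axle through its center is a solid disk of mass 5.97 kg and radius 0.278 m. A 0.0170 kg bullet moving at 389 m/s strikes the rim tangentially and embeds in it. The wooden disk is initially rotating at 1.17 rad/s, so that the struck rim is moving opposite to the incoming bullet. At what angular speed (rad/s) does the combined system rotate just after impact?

The axle reaction passes through the axle and exerts no torque about it; angular momentum about the axle is conserved through the impact.
I_p = ½(5.97)(0.278)² = 0.2307 kg·m². Taking the sense of the bullet's angular momentum as positive, L_{bullet} = m v R = (0.0170)(389)(0.278) = 1.838 kg·m²/s.
L_i = −I_p ω_p + m v R = −(0.2307)(1.17) + 1.838 = 1.569 kg·m²/s.
After sticking, I_f = I_p + m R² = 0.2307 + (0.0170)(0.278)² = 0.2320 kg·m².
ω_f = L_i / I_f = 1.569 / 0.2320 = 6.761 rad/s.

|ω_f| ≈ 6.76 rad/s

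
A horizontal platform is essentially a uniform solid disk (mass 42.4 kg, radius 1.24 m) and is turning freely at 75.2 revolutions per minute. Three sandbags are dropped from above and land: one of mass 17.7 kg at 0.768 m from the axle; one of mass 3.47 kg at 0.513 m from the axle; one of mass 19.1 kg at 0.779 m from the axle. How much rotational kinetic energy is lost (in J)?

energy lost ≈ 418 J

The added mass arrives with no angular momentum about the axle, and any external torque about the axle is negligible, so the system's angular momentum is conserved.
I_p = ½(42.4)(1.24)² = 32.60 kg·m².
Added inertia Σmr² = (17.7)(0.768)² + (3.47)(0.513)² + (19.1)(0.779)² = 22.94 kg·m²; I_f = 32.60 + 22.94 = 55.54 kg·m².
ω_f = I_p ω_i / I_f = (32.60)(75.2) / 55.54 = 44.14 rpm.
KE_i = ½(32.60)(7.875 rad/s)² = 1011 J; KE_f = ½(55.54)(4.622)² = 593.2 J.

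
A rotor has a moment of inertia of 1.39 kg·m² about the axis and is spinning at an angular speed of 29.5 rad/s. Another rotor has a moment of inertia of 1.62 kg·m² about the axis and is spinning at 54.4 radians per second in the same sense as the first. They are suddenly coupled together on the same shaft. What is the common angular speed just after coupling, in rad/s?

|ω_f| ≈ 42.9 rad/s

The coupling torques are internal; angular momentum about the shared axis is conserved.
Taking A's sense as positive: L = (1.390)(29.5) + (1.620)(54.4) = 129.1 kg·m²·rad/s.
Combined I = 1.390 + 1.620 = 3.010 kg·m².
ω_f = L / I = 129.1 / 3.010 = 42.90 rad/s.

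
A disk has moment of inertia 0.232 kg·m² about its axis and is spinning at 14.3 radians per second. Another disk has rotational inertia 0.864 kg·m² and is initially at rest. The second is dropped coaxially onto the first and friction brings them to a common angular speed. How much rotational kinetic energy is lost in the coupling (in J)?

ΔKE lost ≈ 18.7 J

The coupling torques are internal; angular momentum about the shared axis is conserved.
Taking A's sense as positive: L = (0.2320)(14.3) = 3.318 kg·m²·rad/s.
Combined I = 0.2320 + 0.8640 = 1.096 kg·m².
ω_f = L / I = 3.318 / 1.096 = 3.027 rad/s.
KE_i = ½ΣIω² = 23.72 J; KE_f = ½(1.096)(3.027)² = 5.021 J.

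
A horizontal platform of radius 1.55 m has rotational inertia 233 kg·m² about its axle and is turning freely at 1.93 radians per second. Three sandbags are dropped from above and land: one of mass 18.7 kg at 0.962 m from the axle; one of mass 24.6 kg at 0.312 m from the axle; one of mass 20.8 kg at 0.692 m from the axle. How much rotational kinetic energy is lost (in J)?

energy lost ≈ 49.0 J

The added mass arrives with no angular momentum about the axle, and any external torque about the axle is negligible, so the system's angular momentum is conserved.
Added inertia Σmr² = (18.7)(0.962)² + (24.6)(0.312)² + (20.8)(0.692)² = 29.66 kg·m²; I_f = 233.0 + 29.66 = 262.7 kg·m².
ω_f = I_p ω_i / I_f = (233.0)(1.93) / 262.7 = 1.712 rad/s.
KE_i = ½(233.0)(1.930 rad/s)² = 434.0 J; KE_f = ½(262.7)(1.712)² = 384.9 J.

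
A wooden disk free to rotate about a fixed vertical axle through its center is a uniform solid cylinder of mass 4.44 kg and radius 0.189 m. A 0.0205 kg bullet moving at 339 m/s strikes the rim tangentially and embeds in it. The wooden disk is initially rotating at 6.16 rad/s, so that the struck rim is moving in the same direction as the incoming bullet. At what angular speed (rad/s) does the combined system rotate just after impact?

|ω_f| ≈ 22.5 rad/s

The axle reaction passes through the axle and exerts no torque about it; angular momentum about the axle is conserved through the impact.
I_p = ½(4.44)(0.189)² = 0.07930 kg·m². Taking the sense of the bullet's angular momentum as positive, L_{bullet} = m v R = (0.0205)(339)(0.189) = 1.313 kg·m²/s.
L_i = +I_p ω_p + m v R = +(0.07930)(6.16) + 1.313 = 1.802 kg·m²/s.
After sticking, I_f = I_p + m R² = 0.07930 + (0.0205)(0.189)² = 0.08003 kg·m².
ω_f = L_i / I_f = 1.802 / 0.08003 = 22.52 rad/s.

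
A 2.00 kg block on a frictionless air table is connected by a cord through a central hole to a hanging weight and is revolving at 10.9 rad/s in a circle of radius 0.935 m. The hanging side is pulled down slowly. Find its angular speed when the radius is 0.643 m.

The constraining force is radial, so m r² ω about the center is conserved.
ω₂ = ω₁ (r₁/r₂)² = (10.9)(0.935/0.643)² = 23.05 rad/s.

ω₂ ≈ 23.0 rad/s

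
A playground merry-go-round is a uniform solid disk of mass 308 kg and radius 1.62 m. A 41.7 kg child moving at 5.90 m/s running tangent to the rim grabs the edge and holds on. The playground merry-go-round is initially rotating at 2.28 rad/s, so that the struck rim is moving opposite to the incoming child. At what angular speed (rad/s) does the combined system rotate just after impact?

|ω_f| ≈ 1.02 rad/s

About the axle the impulsive forces during the collision are internal, so angular momentum about that axis is conserved.
I_p = ½(308)(1.62)² = 404.2 kg·m². Taking the sense of the child's angular momentum as positive, L_{child} = m v R = (41.7)(5.90)(1.62) = 398.6 kg·m²/s.
L_i = −I_p ω_p + m v R = −(404.2)(2.28) + 398.6 = -522.9 kg·m²/s.
After sticking, I_f = I_p + m R² = 404.2 + (41.7)(1.62)² = 513.6 kg·m².
ω_f = L_i / I_f = -522.9 / 513.6 = -1.018 rad/s.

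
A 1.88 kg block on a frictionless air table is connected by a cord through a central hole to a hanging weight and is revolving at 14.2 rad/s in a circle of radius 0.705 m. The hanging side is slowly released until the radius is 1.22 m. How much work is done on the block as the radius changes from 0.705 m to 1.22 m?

W ≈ -62.7 J

The constraining force is radial, so m r² ω about the center is conserved.
ω₂ = ω₁ (r₁/r₂)² = (14.2)(0.705/1.22)² = 4.742 rad/s.
W = ΔKE = ½m(v₂² − v₁²) = -62.75 J.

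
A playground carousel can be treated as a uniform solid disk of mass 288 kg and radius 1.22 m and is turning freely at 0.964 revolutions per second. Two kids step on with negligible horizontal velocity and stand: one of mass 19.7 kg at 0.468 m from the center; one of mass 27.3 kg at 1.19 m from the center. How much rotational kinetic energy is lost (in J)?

energy lost ≈ 657 J

No external torque acts about the center; L_before = L_after.
I_p = ½(288)(1.22)² = 214.3 kg·m².
Added inertia Σmr² = (19.7)(0.468)² + (27.3)(1.19)² = 42.97 kg·m²; I_f = 214.3 + 42.97 = 257.3 kg·m².
ω_f = I_p ω_i / I_f = (214.3)(0.964) / 257.3 = 0.8030 rev/s.
KE_i = ½(214.3)(6.057 rad/s)² = 3932 J; KE_f = ½(257.3)(5.045)² = 3275 J.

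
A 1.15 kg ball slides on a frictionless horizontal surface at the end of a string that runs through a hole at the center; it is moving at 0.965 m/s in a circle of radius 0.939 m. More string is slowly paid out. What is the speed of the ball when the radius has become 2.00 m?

v₂ ≈ 0.453 m/s

The only horizontal force on the mass is along the cord (radial), so it exerts no torque about the hole and angular momentum m v r is conserved.
v₂ = v₁ r₁ / r₂ = (0.965)(0.939) / (2.00) = 0.4531 m/s.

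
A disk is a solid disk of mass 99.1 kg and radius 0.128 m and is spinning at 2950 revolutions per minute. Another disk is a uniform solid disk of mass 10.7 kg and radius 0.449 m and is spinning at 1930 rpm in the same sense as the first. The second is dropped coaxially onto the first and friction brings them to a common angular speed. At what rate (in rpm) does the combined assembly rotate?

The coupling torques are internal; angular momentum about the shared axis is conserved.
Moments of inertia: I_A = ½(99.1)(0.128)² = 0.8118 kg·m²; I_B = ½(10.7)(0.449)² = 1.079 kg·m².
Taking A's sense as positive: L = (0.8118)(2950) + (1.079)(1930) = 4477 kg·m²·rpm.
Combined I = 0.8118 + 1.079 = 1.890 kg·m².
ω_f = L / I = 4477 / 1.890 = 2368 rpm.

|ω_f| ≈ 2370 rpm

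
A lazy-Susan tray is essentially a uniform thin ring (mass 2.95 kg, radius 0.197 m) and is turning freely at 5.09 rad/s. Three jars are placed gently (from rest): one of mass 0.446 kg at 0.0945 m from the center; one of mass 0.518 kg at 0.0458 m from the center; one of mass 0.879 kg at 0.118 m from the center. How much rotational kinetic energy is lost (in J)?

No external torque acts about the center; L_before = L_after.
I_p = (2.95)(0.197)² = 0.1145 kg·m².
Added inertia Σmr² = (0.446)(0.0945)² + (0.518)(0.0458)² + (0.879)(0.118)² = 0.01731 kg·m²; I_f = 0.1145 + 0.01731 = 0.1318 kg·m².
ω_f = I_p ω_i / I_f = (0.1145)(5.09) / 0.1318 = 4.422 rad/s.
KE_i = ½(0.1145)(5.090 rad/s)² = 1.483 J; KE_f = ½(0.1318)(4.422)² = 1.288 J.

energy lost ≈ 0.195 J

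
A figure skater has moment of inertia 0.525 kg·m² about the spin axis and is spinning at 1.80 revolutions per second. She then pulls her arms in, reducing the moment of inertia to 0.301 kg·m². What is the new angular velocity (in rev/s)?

Angular momentum about the spin axis is conserved since the torque about it is zero.
ω₂ = I₁ω₁ / I₂ = (0.5250)(1.80 rev/s) / (0.3010) = 3.140 rev/s.

ω₂ ≈ 3.14 rev/s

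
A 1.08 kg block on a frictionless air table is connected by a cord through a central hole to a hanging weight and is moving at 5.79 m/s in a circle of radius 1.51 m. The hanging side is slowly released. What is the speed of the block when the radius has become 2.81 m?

Central (radial) force ⇒ zero torque about the center ⇒ m v r is constant.
v₂ = v₁ r₁ / r₂ = (5.79)(1.51) / (2.81) = 3.111 m/s.

v₂ ≈ 3.11 m/s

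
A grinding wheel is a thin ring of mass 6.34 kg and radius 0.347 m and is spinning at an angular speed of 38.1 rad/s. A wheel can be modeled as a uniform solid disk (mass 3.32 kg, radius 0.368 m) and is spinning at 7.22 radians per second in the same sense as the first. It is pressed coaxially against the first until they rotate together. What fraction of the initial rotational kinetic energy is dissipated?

fraction ≈ 0.148

No external torque acts about the common axis, so total angular momentum is conserved.
Moments of inertia: I_A = (6.34)(0.347)² = 0.7634 kg·m²; I_B = ½(3.32)(0.368)² = 0.2248 kg·m².
Taking A's sense as positive: L = (0.7634)(38.1) + (0.2248)(7.22) = 30.71 kg·m²·rad/s.
Combined I = 0.7634 + 0.2248 = 0.9882 kg·m².
ω_f = L / I = 30.71 / 0.9882 = 31.08 rad/s.
KE_i = ½ΣIω² = 559.9 J; KE_f = ½(0.9882)(31.08)² = 477.1 J.
Fraction dissipated = (KE_i − KE_f)/KE_i = 0.1479.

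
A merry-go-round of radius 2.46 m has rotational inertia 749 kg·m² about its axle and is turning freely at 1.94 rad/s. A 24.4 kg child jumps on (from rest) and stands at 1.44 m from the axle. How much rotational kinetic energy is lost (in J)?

No external torque acts about the axle; L_before = L_after.
Added inertia Σmr² = (24.4)(1.44)² = 50.60 kg·m²; I_f = 749.0 + 50.60 = 799.6 kg·m².
ω_f = I_p ω_i / I_f = (749.0)(1.94) / 799.6 = 1.817 rad/s.
KE_i = ½(749.0)(1.940 rad/s)² = 1409 J; KE_f = ½(799.6)(1.817)² = 1320 J.

energy lost ≈ 89.2 J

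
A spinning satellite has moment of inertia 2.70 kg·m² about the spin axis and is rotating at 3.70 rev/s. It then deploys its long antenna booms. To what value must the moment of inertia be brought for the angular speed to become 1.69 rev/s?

With no external torque about the axis, L is conserved: I₁ω₁ = I₂ω₂.
I₂ = I₁ω₁ / ω₂ = (2.70)(3.70) / (1.69) = 5.911 kg·m².

I₂ ≈ 5.91 kg·m²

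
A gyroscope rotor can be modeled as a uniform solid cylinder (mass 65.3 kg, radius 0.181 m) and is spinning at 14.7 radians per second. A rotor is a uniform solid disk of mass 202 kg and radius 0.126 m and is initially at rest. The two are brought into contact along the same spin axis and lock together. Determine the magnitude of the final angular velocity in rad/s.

No external torque acts about the common axis, so total angular momentum is conserved.
Moments of inertia: I_A = ½(65.3)(0.181)² = 1.070 kg·m²; I_B = ½(202)(0.126)² = 1.603 kg·m².
Taking A's sense as positive: L = (1.070)(14.7) = 15.72 kg·m²·rad/s.
Combined I = 1.070 + 1.603 = 2.673 kg·m².
ω_f = L / I = 15.72 / 2.673 = 5.882 rad/s.

|ω_f| ≈ 5.88 rad/s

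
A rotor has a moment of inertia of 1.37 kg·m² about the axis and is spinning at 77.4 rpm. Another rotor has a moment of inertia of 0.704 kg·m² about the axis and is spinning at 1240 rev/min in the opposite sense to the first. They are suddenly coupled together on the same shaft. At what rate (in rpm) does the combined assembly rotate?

No external torque acts about the common axis, so total angular momentum is conserved.
Taking A's sense as positive: L = (1.370)(77.4) − (0.7040)(1240) = -766.9 kg·m²·rpm.
Combined I = 1.370 + 0.7040 = 2.074 kg·m².
ω_f = L / I = -766.9 / 2.074 = -369.8 rpm.

|ω_f| ≈ 370 rpm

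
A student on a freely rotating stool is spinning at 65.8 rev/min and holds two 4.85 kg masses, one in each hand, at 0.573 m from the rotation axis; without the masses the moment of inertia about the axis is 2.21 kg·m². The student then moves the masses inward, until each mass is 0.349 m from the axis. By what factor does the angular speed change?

Angular momentum about the spin axis is conserved since the torque about it is zero.
I₁ = 2.21 + 2(4.85)(0.573)² = 5.395 kg·m²; I₂ = 2.21 + 2(4.85)(0.349)² = 3.391 kg·m².
ω₂/ω₁ = I₁/I₂ = 5.395 / 3.391 = 1.591.

ω₂/ω₁ ≈ 1.59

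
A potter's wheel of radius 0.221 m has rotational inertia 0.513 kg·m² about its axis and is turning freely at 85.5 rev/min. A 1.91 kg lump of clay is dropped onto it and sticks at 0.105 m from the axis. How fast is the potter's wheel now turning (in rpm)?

No external torque acts about the axis; L_before = L_after.
Added inertia Σmr² = (1.91)(0.105)² = 0.02106 kg·m²; I_f = 0.5130 + 0.02106 = 0.5341 kg·m².
ω_f = I_p ω_i / I_f = (0.5130)(85.5) / 0.5341 = 82.13 rpm.

ω_f ≈ 82.1 rpm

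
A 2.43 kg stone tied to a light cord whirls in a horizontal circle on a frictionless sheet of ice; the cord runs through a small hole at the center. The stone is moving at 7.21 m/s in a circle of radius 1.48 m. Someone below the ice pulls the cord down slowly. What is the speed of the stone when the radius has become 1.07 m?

v₂ ≈ 9.97 m/s

Central (radial) force ⇒ zero torque about the center ⇒ m v r is constant.
v₂ = v₁ r₁ / r₂ = (7.21)(1.48) / (1.07) = 9.973 m/s.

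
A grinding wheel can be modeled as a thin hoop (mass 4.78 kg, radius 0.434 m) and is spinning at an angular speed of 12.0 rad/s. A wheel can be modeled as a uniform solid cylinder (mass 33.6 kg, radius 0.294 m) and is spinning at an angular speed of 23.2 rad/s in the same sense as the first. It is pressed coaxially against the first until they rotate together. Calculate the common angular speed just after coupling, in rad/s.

|ω_f| ≈ 18.9 rad/s

The coupling torques are internal; angular momentum about the shared axis is conserved.
Moments of inertia: I_A = (4.78)(0.434)² = 0.9003 kg·m²; I_B = ½(33.6)(0.294)² = 1.452 kg·m².
Taking A's sense as positive: L = (0.9003)(12.0) + (1.452)(23.2) = 44.49 kg·m²·rad/s.
Combined I = 0.9003 + 1.452 = 2.352 kg·m².
ω_f = L / I = 44.49 / 2.352 = 18.91 rad/s.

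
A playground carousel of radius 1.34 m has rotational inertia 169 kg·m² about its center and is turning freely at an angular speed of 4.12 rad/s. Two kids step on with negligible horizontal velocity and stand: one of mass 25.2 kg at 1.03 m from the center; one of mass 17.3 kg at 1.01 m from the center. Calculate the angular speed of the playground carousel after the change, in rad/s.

No external torque acts about the center; L_before = L_after.
Added inertia Σmr² = (25.2)(1.03)² + (17.3)(1.01)² = 44.38 kg·m²; I_f = 169.0 + 44.38 = 213.4 kg·m².
ω_f = I_p ω_i / I_f = (169.0)(4.12) / 213.4 = 3.263 rad/s.

ω_f ≈ 3.26 rad/s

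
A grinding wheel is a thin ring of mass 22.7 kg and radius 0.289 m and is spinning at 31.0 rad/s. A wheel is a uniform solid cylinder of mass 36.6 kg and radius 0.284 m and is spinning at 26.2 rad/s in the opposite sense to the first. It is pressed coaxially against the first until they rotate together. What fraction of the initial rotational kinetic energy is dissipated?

fraction ≈ 0.958

No external torque acts about the common axis, so total angular momentum is conserved.
Moments of inertia: I_A = (22.7)(0.289)² = 1.896 kg·m²; I_B = ½(36.6)(0.284)² = 1.476 kg·m².
Taking A's sense as positive: L = (1.896)(31.0) − (1.476)(26.2) = 20.10 kg·m²·rad/s.
Combined I = 1.896 + 1.476 = 3.372 kg·m².
ω_f = L / I = 20.10 / 3.372 = 5.962 rad/s.
KE_i = ½ΣIω² = 1418 J; KE_f = ½(3.372)(5.962)² = 59.92 J.
Fraction dissipated = (KE_i − KE_f)/KE_i = 0.9577.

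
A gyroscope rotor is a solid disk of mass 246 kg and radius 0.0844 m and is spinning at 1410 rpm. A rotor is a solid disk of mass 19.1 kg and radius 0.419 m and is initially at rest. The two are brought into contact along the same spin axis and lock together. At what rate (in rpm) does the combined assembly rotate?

No external torque acts about the common axis, so total angular momentum is conserved.
Moments of inertia: I_A = ½(246)(0.0844)² = 0.8762 kg·m²; I_B = ½(19.1)(0.419)² = 1.677 kg·m².
Taking A's sense as positive: L = (0.8762)(1410) = 1235 kg·m²·rpm.
Combined I = 0.8762 + 1.677 = 2.553 kg·m².
ω_f = L / I = 1235 / 2.553 = 483.9 rpm.

|ω_f| ≈ 484 rpm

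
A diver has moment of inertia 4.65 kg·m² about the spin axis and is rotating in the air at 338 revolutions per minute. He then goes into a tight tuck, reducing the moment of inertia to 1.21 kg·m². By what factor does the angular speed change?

No external torque acts about the spin axis, so angular momentum is conserved.
ω₂/ω₁ = I₁/I₂ = 4.650 / 1.210 = 3.843.

ω₂/ω₁ ≈ 3.84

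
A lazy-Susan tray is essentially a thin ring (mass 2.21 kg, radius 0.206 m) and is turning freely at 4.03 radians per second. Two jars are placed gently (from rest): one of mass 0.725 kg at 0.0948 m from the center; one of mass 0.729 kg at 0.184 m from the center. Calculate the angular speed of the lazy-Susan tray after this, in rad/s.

ω_f ≈ 3.02 rad/s

No external torque acts about the center; L_before = L_after.
I_p = (2.21)(0.206)² = 0.09378 kg·m².
Added inertia Σmr² = (0.725)(0.0948)² + (0.729)(0.184)² = 0.03120 kg·m²; I_f = 0.09378 + 0.03120 = 0.1250 kg·m².
ω_f = I_p ω_i / I_f = (0.09378)(4.03) / 0.1250 = 3.024 rad/s.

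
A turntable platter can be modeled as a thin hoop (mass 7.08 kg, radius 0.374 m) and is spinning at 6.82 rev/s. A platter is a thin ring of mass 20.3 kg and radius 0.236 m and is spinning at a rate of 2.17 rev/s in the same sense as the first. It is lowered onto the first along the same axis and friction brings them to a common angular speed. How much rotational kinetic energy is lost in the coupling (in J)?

No external torque acts about the common axis, so total angular momentum is conserved.
Moments of inertia: I_A = (7.08)(0.374)² = 0.9903 kg·m²; I_B = (20.3)(0.236)² = 1.131 kg·m².
Taking A's sense as positive: L = (0.9903)(6.82) + (1.131)(2.17) = 9.207 kg·m²·rev/s.
Combined I = 0.9903 + 1.131 = 2.121 kg·m².
ω_f = L / I = 9.207 / 2.121 = 4.341 rev/s.
KE_i = ½ΣIω² = 1014 J; KE_f = ½(2.121)(27.28)² = 789.0 J.

ΔKE lost ≈ 225 J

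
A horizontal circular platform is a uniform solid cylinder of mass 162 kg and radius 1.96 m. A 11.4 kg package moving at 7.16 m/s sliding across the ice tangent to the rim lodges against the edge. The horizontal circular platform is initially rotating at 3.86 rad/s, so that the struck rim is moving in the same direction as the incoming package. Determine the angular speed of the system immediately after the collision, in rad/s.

|ω_f| ≈ 3.83 rad/s

The axle reaction passes through the central axle and exerts no torque about it; angular momentum about the central axle is conserved through the impact.
I_p = ½(162)(1.96)² = 311.2 kg·m². Taking the sense of the package's angular momentum as positive, L_{package} = m v R = (11.4)(7.16)(1.96) = 160.0 kg·m²/s.
L_i = +I_p ω_p + m v R = +(311.2)(3.86) + 160.0 = 1361 kg·m²/s.
After sticking, I_f = I_p + m R² = 311.2 + (11.4)(1.96)² = 355.0 kg·m².
ω_f = L_i / I_f = 1361 / 355.0 = 3.834 rad/s.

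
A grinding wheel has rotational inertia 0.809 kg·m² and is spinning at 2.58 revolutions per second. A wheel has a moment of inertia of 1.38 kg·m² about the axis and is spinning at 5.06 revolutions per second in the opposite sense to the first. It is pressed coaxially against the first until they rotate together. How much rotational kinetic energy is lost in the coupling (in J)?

ΔKE lost ≈ 588 J

The coupling torques are internal; angular momentum about the shared axis is conserved.
Taking A's sense as positive: L = (0.8090)(2.58) − (1.380)(5.06) = -4.896 kg·m²·rev/s.
Combined I = 0.8090 + 1.380 = 2.189 kg·m².
ω_f = L / I = -4.896 / 2.189 = -2.236 rev/s.
KE_i = ½ΣIω² = 803.7 J; KE_f = ½(2.189)(14.05)² = 216.1 J.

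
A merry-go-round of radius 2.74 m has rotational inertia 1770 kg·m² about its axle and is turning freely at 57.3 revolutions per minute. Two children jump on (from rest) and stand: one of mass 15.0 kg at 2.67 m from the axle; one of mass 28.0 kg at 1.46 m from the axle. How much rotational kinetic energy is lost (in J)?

energy lost ≈ 2740 J

The added mass arrives with no angular momentum about the axle, and any external torque about the axle is negligible, so the system's angular momentum is conserved.
Added inertia Σmr² = (15.0)(2.67)² + (28.0)(1.46)² = 166.6 kg·m²; I_f = 1770 + 166.6 = 1937 kg·m².
ω_f = I_p ω_i / I_f = (1770)(57.3) / 1937 = 52.37 rpm.
KE_i = ½(1770)(6.000 rad/s)² = 31860 J; KE_f = ½(1937)(5.484)² = 29120 J.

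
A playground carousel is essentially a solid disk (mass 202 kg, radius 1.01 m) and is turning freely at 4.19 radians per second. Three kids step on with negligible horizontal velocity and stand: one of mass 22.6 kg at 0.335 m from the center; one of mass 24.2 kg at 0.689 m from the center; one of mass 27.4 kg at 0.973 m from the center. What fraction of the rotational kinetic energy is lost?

The added mass arrives with no angular momentum about the center, and any external torque about the center is negligible, so the system's angular momentum is conserved.
I_p = ½(202)(1.01)² = 103.0 kg·m².
Added inertia Σmr² = (22.6)(0.335)² + (24.2)(0.689)² + (27.4)(0.973)² = 39.96 kg·m²; I_f = 103.0 + 39.96 = 143.0 kg·m².
ω_f = I_p ω_i / I_f = (103.0)(4.19) / 143.0 = 3.019 rad/s.
KE_i = ½(103.0)(4.190 rad/s)² = 904.4 J; KE_f = ½(143.0)(3.019)² = 651.6 J.
Fraction lost = 0.2795.

fraction ≈ 0.279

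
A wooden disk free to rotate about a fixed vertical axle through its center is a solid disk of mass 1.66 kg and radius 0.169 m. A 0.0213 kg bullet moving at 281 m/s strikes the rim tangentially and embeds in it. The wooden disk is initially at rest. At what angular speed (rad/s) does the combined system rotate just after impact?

About the axle the impulsive forces during the collision are internal, so angular momentum about that axis is conserved.
I_p = ½(1.66)(0.169)² = 0.02371 kg·m². Taking the sense of the bullet's angular momentum as positive, L_{bullet} = m v R = (0.0213)(281)(0.169) = 1.012 kg·m²/s.
L_i = 0 + 1.012 = 1.012 kg·m²/s.
After sticking, I_f = I_p + m R² = 0.02371 + (0.0213)(0.169)² = 0.02431 kg·m².
ω_f = L_i / I_f = 1.012 / 0.02431 = 41.60 rad/s.

|ω_f| ≈ 41.6 rad/s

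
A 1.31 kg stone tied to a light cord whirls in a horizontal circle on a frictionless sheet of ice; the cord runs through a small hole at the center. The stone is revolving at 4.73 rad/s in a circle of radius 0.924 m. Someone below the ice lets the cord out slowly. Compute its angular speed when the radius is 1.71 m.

No torque about the axis ⇒ m r₁² ω₁ = m r₂² ω₂.
ω₂ = ω₁ (r₁/r₂)² = (4.73)(0.924/1.71)² = 1.381 rad/s.

ω₂ ≈ 1.38 rad/s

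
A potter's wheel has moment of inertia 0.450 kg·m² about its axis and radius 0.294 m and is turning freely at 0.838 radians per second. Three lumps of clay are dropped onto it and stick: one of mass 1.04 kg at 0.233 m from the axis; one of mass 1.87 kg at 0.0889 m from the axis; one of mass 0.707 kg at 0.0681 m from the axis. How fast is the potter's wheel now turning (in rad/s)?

The added mass arrives with no angular momentum about the axis, and any external torque about the axis is negligible, so the system's angular momentum is conserved.
Added inertia Σmr² = (1.04)(0.233)² + (1.87)(0.0889)² + (0.707)(0.0681)² = 0.07452 kg·m²; I_f = 0.4500 + 0.07452 = 0.5245 kg·m².
ω_f = I_p ω_i / I_f = (0.4500)(0.838) / 0.5245 = 0.7189 rad/s.

ω_f ≈ 0.719 rad/s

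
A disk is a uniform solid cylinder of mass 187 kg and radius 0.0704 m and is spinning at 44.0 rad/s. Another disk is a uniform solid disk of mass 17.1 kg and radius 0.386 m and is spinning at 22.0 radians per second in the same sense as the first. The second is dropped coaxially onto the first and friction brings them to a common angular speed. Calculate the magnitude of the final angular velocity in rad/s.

|ω_f| ≈ 27.9 rad/s

The coupling torques are internal; angular momentum about the shared axis is conserved.
Moments of inertia: I_A = ½(187)(0.0704)² = 0.4634 kg·m²; I_B = ½(17.1)(0.386)² = 1.274 kg·m².
Taking A's sense as positive: L = (0.4634)(44.0) + (1.274)(22.0) = 48.42 kg·m²·rad/s.
Combined I = 0.4634 + 1.274 = 1.737 kg·m².
ω_f = L / I = 48.42 / 1.737 = 27.87 rad/s.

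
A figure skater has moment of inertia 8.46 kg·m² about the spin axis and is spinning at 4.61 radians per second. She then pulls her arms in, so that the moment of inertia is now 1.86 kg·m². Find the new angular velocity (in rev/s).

ω₂ ≈ 3.34 rev/s

With no external torque about the axis, L is conserved: I₁ω₁ = I₂ω₂.
ω₂ = I₁ω₁ / I₂ = (8.460)(4.61 rad/s) / (1.860) = 20.97 rad/s = 3.337 rev/s.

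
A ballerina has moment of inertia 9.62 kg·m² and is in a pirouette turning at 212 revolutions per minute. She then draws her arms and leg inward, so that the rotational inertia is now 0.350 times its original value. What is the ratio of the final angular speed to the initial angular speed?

ω₂/ω₁ ≈ 2.86

With no external torque about the axis, L is conserved: I₁ω₁ = I₂ω₂.
I₂ = 0.350 × 9.62 = 3.367 kg·m².
ω₂/ω₁ = I₁/I₂ = 9.620 / 3.367 = 2.857.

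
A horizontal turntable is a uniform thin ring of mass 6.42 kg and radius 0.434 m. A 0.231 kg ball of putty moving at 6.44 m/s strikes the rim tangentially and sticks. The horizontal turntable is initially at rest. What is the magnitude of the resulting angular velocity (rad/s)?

The axle reaction passes through the axle and exerts no torque about it; angular momentum about the axle is conserved through the impact.
I_p = (6.42)(0.434)² = 1.209 kg·m². Taking the sense of the ball of putty's angular momentum as positive, L_{ball} = m v R = (0.231)(6.44)(0.434) = 0.6456 kg·m²/s.
L_i = 0 + 0.6456 = 0.6456 kg·m²/s.
After sticking, I_f = I_p + m R² = 1.209 + (0.231)(0.434)² = 1.253 kg·m².
ω_f = L_i / I_f = 0.6456 / 1.253 = 0.5154 rad/s.

|ω_f| ≈ 0.515 rad/s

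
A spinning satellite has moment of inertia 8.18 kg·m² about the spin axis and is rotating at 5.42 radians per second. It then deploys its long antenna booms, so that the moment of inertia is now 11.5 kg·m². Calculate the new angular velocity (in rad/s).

ω₂ ≈ 3.86 rad/s

No external torque acts about the spin axis, so angular momentum is conserved.
ω₂ = I₁ω₁ / I₂ = (8.180)(5.42 rad/s) / (11.50) = 3.855 rad/s.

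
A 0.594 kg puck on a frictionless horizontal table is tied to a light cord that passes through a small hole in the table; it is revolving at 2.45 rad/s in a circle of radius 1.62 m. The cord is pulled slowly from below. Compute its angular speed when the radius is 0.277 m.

The constraining force is radial, so m r² ω about the center is conserved.
ω₂ = ω₁ (r₁/r₂)² = (2.45)(1.62/0.277)² = 83.80 rad/s.

ω₂ ≈ 83.8 rad/s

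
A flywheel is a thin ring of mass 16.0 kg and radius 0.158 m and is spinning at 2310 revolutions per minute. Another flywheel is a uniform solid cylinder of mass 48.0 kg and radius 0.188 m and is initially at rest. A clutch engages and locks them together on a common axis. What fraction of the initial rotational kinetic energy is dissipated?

fraction ≈ 0.680

The coupling torques are internal; angular momentum about the shared axis is conserved.
Moments of inertia: I_A = (16.0)(0.158)² = 0.3994 kg·m²; I_B = ½(48.0)(0.188)² = 0.8483 kg·m².
Taking A's sense as positive: L = (0.3994)(2310) = 922.7 kg·m²·rpm.
Combined I = 0.3994 + 0.8483 = 1.248 kg·m².
ω_f = L / I = 922.7 / 1.248 = 739.5 rpm.
KE_i = ½ΣIω² = 11690 J; KE_f = ½(1.248)(77.44)² = 3741 J.
Fraction dissipated = (KE_i − KE_f)/KE_i = 0.6799.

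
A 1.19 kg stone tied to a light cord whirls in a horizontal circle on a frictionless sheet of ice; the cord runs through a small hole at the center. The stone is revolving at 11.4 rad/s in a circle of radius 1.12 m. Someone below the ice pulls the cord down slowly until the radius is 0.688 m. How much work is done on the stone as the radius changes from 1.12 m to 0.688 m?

The constraining force is radial, so m r² ω about the center is conserved.
ω₂ = ω₁ (r₁/r₂)² = (11.4)(1.12/0.688)² = 30.21 rad/s.
W = ΔKE = ½m(v₂² − v₁²) = 160.1 J.

W ≈ 160 J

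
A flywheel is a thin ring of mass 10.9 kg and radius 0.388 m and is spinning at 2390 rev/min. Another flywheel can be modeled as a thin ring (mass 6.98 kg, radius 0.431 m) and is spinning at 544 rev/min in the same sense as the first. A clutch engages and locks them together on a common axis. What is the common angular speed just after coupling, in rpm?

The coupling torques are internal; angular momentum about the shared axis is conserved.
Moments of inertia: I_A = (10.9)(0.388)² = 1.641 kg·m²; I_B = (6.98)(0.431)² = 1.297 kg·m².
Taking A's sense as positive: L = (1.641)(2390) + (1.297)(544) = 4627 kg·m²·rpm.
Combined I = 1.641 + 1.297 = 2.938 kg·m².
ω_f = L / I = 4627 / 2.938 = 1575 rpm.

|ω_f| ≈ 1580 rpm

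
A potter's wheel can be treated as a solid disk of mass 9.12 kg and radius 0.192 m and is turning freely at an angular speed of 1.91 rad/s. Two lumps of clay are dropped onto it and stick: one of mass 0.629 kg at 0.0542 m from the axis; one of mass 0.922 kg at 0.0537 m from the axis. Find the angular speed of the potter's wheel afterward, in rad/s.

ω_f ≈ 1.86 rad/s

No external torque acts about the axis; L_before = L_after.
I_p = ½(9.12)(0.192)² = 0.1681 kg·m².
Added inertia Σmr² = (0.629)(0.0542)² + (0.922)(0.0537)² = 0.004507 kg·m²; I_f = 0.1681 + 0.004507 = 0.1726 kg·m².
ω_f = I_p ω_i / I_f = (0.1681)(1.91) / 0.1726 = 1.860 rad/s.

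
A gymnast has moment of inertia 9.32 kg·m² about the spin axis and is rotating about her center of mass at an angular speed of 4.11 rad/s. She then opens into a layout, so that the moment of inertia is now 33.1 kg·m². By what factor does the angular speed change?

With no external torque about the axis, L is conserved: I₁ω₁ = I₂ω₂.
ω₂/ω₁ = I₁/I₂ = 9.320 / 33.10 = 0.2816.

ω₂/ω₁ ≈ 0.282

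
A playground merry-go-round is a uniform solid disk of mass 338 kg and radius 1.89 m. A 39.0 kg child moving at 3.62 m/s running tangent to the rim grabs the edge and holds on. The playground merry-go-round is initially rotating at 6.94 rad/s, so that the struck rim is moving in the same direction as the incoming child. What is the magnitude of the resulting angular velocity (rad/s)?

|ω_f| ≈ 6.00 rad/s

About the axle the impulsive forces during the collision are internal, so angular momentum about that axis is conserved.
I_p = ½(338)(1.89)² = 603.7 kg·m². Taking the sense of the child's angular momentum as positive, L_{child} = m v R = (39.0)(3.62)(1.89) = 266.8 kg·m²/s.
L_i = +I_p ω_p + m v R = +(603.7)(6.94) + 266.8 = 4456 kg·m²/s.
After sticking, I_f = I_p + m R² = 603.7 + (39.0)(1.89)² = 743.0 kg·m².
ω_f = L_i / I_f = 4456 / 743.0 = 5.998 rad/s.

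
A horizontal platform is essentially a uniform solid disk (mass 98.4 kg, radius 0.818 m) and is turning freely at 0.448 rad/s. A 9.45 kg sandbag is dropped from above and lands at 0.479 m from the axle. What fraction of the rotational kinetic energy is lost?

No external torque acts about the axle; L_before = L_after.
I_p = ½(98.4)(0.818)² = 32.92 kg·m².
Added inertia Σmr² = (9.45)(0.479)² = 2.168 kg·m²; I_f = 32.92 + 2.168 = 35.09 kg·m².
ω_f = I_p ω_i / I_f = (32.92)(0.448) / 35.09 = 0.4203 rad/s.
KE_i = ½(32.92)(0.4480 rad/s)² = 3.304 J; KE_f = ½(35.09)(0.4203)² = 3.100 J.
Fraction lost = 0.06179.

fraction ≈ 0.0618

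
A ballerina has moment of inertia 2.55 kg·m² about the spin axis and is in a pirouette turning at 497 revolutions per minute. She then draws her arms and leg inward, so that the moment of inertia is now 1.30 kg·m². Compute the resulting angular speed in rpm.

Angular momentum about the spin axis is conserved since the torque about it is zero.
ω₂ = I₁ω₁ / I₂ = (2.550)(497 rpm) / (1.300) = 974.9 rpm.

ω₂ ≈ 975 rpm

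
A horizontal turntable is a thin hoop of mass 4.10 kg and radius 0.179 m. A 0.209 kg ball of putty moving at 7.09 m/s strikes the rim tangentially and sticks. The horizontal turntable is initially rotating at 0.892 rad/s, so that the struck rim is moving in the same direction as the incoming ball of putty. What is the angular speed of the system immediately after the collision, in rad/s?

|ω_f| ≈ 2.77 rad/s

The axle reaction passes through the axle and exerts no torque about it; angular momentum about the axle is conserved through the impact.
I_p = (4.10)(0.179)² = 0.1314 kg·m². Taking the sense of the ball of putty's angular momentum as positive, L_{ball} = m v R = (0.209)(7.09)(0.179) = 0.2652 kg·m²/s.
L_i = +I_p ω_p + m v R = +(0.1314)(0.892) + 0.2652 = 0.3824 kg·m²/s.
After sticking, I_f = I_p + m R² = 0.1314 + (0.209)(0.179)² = 0.1381 kg·m².
ω_f = L_i / I_f = 0.3824 / 0.1381 = 2.770 rad/s.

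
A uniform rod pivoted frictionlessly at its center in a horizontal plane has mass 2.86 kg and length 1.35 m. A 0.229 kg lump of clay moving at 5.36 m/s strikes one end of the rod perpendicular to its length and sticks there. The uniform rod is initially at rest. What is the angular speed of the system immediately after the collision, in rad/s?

|ω_f| ≈ 1.54 rad/s

About the pivot the impulsive forces during the collision are internal, so angular momentum about that axis is conserved.
I_p = (1/12)(2.86)(1.35)² = 0.4344 kg·m². Taking the sense of the lump of clay's angular momentum as positive, L_{lump} = m v R = (0.229)(5.36)(1.35/2) = 0.8285 kg·m²/s.
L_i = 0 + 0.8285 = 0.8285 kg·m²/s.
After sticking, I_f = I_p + m R² = 0.4344 + (0.229)(1.35/2)² = 0.5387 kg·m².
ω_f = L_i / I_f = 0.8285 / 0.5387 = 1.538 rad/s.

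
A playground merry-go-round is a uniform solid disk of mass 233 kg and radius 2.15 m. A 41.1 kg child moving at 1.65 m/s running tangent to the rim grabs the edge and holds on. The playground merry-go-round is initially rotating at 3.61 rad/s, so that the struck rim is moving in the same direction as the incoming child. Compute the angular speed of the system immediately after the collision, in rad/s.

|ω_f| ≈ 2.87 rad/s

The axle reaction passes through the axle and exerts no torque about it; angular momentum about the axle is conserved through the impact.
I_p = ½(233)(2.15)² = 538.5 kg·m². Taking the sense of the child's angular momentum as positive, L_{child} = m v R = (41.1)(1.65)(2.15) = 145.8 kg·m²/s.
L_i = +I_p ω_p + m v R = +(538.5)(3.61) + 145.8 = 2090 kg·m²/s.
After sticking, I_f = I_p + m R² = 538.5 + (41.1)(2.15)² = 728.5 kg·m².
ω_f = L_i / I_f = 2090 / 728.5 = 2.869 rad/s.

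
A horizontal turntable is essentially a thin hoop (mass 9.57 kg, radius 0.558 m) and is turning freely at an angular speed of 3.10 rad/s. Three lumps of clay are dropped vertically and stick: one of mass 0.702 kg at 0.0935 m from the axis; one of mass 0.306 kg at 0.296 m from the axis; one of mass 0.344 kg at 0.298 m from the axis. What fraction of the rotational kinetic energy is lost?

fraction ≈ 0.0209

The added mass arrives with no angular momentum about the axis, and any external torque about the axis is negligible, so the system's angular momentum is conserved.
I_p = (9.57)(0.558)² = 2.980 kg·m².
Added inertia Σmr² = (0.702)(0.0935)² + (0.306)(0.296)² + (0.344)(0.298)² = 0.06350 kg·m²; I_f = 2.980 + 0.06350 = 3.043 kg·m².
ω_f = I_p ω_i / I_f = (2.980)(3.10) / 3.043 = 3.035 rad/s.
KE_i = ½(2.980)(3.100 rad/s)² = 14.32 J; KE_f = ½(3.043)(3.035)² = 14.02 J.
Fraction lost = 0.02086.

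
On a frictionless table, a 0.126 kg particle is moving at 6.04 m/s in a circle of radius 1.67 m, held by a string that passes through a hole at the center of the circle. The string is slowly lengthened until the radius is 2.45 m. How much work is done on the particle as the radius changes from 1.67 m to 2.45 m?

Central (radial) force ⇒ zero torque about the center ⇒ m v r is constant.
v₂ = v₁ r₁ / r₂ = (6.04)(1.67) / (2.45) = 4.117 m/s.
W = ΔKE = ½m(v₂² − v₁²) = -1.230 J.

W ≈ -1.23 J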